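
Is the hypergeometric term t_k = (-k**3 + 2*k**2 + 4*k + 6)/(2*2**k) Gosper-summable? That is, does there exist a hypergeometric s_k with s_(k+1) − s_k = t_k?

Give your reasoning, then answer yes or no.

t_(k+1)/t_k = (k**3 + k**2 - 5*k - 11)/(2*(k**3 - 2*k**2 - 4*k - 6)).
Gosper form: A/B · C(k+1)/C(k) with A=1/2, B=1, C=k**3 - 2*k**2 - 4*k - 6.
Solve (1/2)·f(k+1) − (1)·f(k) = k**3 - 2*k**2 - 4*k - 6.
Bound: deg f ≤ 3.
Match coefficients ⇒ f(k) = -2*(k - 1)*(k**2 + 2*k + 3).
So s_k = (B(k−1)f/C)·t_k = (-2*(k - 1)*(k**2 + 2*k + 3)/(k**3 - 2*k**2 - 4*k - 6))·t_k = (k**3 + k**2 + k - 3)/2**k.
s_(k+1) − s_k = (-k**3 + 2*k**2 + 4*k + 6)/(2*2**k) = t_k.

Yes. s_k = (k**3 + k**2 + k - 3)/2**k.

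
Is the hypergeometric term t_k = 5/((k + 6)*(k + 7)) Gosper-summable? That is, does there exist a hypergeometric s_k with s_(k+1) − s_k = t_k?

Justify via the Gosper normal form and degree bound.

Compute t_(k+1)/t_k: get (k + 6)/(k + 8).
Factor: A=k + 6; B=k + 8; C=1.
Set up (k + 6)·f(k+1) − (k + 7)·f(k) − (1) = 0.
From deg A=1, deg B=1, deg C=0: d=1.
A polynomial solution: f(k) = k/6.
Get s_k = R·t_k = 5*k/(6*(k + 6)) with R(k) = B(k−1)f(k)/C(k) = k*(k + 7)/6.
Check: Δs_k = 5/(k**2 + 13*k + 42). ✓

Yes. s_k = 5*k/(6*(k + 6)).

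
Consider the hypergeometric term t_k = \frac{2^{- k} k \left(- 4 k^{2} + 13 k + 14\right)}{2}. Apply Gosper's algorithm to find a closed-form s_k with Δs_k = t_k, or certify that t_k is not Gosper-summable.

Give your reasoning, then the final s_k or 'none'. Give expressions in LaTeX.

The ratio is (4*k**3 - k**2 - 28*k - 23)/(2*k*(4*k**2 - 13*k - 14)).
Factor: A=1/2; B=1; C=k**3 - 13*k**2/4 - 7*k/2.
Key eq: (1/2)·f(k+1) = (1)·f(k) + (k**3 - 13*k**2/4 - 7*k/2).
Bound: deg f ≤ 3.
Coefficient equations give f(k) = -(4*k**3 - k**2 - 4*k - 1)/2.
R(k) = B(k−1)·f(k)/C(k) = -2*(4*k**3 - k**2 - 4*k - 1)/(k*(4*k**2 - 13*k - 14)); s_k = R·t_k = (4*k**3 - k**2 - 4*k - 1)/2**k.
s_(k+1) − s_k = k*(-4*k**2 + 13*k + 14)/(2*2**k) = t_k.

s_k = 2^{- k} \left(4 k^{3} - k^{2} - 4 k - 1\right)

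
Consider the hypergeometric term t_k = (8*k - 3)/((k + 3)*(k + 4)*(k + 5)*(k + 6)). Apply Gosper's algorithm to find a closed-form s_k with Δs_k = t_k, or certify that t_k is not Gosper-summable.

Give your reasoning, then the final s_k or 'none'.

Step 1: r(k) = (k + 3)*(8*k + 5)/((k + 7)*(8*k - 3)).
Normal form (A,B,C) = (k + 3, k + 7, k - 3/8).
Solve (k + 3)·f(k+1) − (k + 6)·f(k) = k - 3/8.
From deg A=1, deg B=1, deg C=1: d=3.
Match coefficients ⇒ f(k) = k*(k**2 + 12*k - 33)/160.
Certificate R = B(k−1)f/C = k*(k + 6)*(k**2 + 12*k - 33)/(20*(8*k - 3)) gives s_k = k*(k**2 + 12*k - 33)/(20*(k + 3)*(k + 4)*(k + 5)).
Δs = (8*k - 3)/(k**4 + 18*k**3 + 119*k**2 + 342*k + 360), as required.

s_k = k*(k**2 + 12*k - 33)/(20*(k + 3)*(k + 4)*(k + 5))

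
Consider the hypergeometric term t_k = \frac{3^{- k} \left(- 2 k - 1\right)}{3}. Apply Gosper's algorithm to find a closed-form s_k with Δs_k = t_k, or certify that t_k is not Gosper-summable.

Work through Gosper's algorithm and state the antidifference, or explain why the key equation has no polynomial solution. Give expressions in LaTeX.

Compute t_(k+1)/t_k: get (2*k + 3)/(3*(2*k + 1)).
So A=1/3 and B=1, with C=k + 1/2.
Solve (1/3)·f(k+1) − (1)·f(k) = k + 1/2.
deg f ≤ 1 (via 0,0,1).
Solve for f: f(k) = -3*(k + 1)/2 (degree 1 ≤ 1).
Certificate R = B(k−1)f/C = -3*(k + 1)/(2*k + 1) gives s_k = (k + 1)/3**k.
Δs = (-2*k - 1)/(3*3**k), as required.

s_k = 3^{- k} \left(k + 1\right)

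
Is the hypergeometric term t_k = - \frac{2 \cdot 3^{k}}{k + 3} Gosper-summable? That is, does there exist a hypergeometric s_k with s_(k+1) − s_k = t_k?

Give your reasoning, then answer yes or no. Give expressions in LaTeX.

No — key equation has no polynomial f.

Ratio r(k) = 3*(k + 3)/(k + 4).
So A=3*k + 9 and B=k + 4, with C=1.
Solve (3*k + 9)·f(k+1) − (k + 3)·f(k) = 1.
From deg A=1, deg B=1, deg C=0: d=-1.
d = -1 < 0 ⇒ no nonzero polynomial f; not summable.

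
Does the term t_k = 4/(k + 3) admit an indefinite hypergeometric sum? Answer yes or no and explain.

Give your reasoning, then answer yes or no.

Compute t_(k+1)/t_k: get (k + 3)/(k + 4).
Take A(k)=k + 3, B(k)=k + 4, C(k)=1.
f must satisfy (k + 3)·f(k+1) − (k + 3)·f(k) = 1.
From deg A=1, deg B=1, deg C=0: d=0.
Write f(k) = c0. Then LHS − RHS = -1, requiring -1 = 0: contradictory. No certificate.

No — t_k has no hypergeometric antidifference.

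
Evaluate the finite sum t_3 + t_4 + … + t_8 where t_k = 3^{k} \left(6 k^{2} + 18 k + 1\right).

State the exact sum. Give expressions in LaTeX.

t_(k+1)/t_k = 3*(6*k**2 + 30*k + 25)/(6*k**2 + 18*k + 1).
Normal form (A,B,C) = (3, 1, k**2 + 3*k + 1/6).
f must satisfy (3)·f(k+1) − (1)·f(k) = k**2 + 3*k + 1/6.
From deg A=0, deg B=0, deg C=2: d=2.
Coefficient equations give f(k) = (3*k**2 - 4)/6.
R(k) = B(k−1)·f(k)/C(k) = (3*k**2 - 4)/(6*k**2 + 18*k + 1); s_k = R·t_k = 3**k*(3*k**2 - 4).
Verify: 3**k*(6*k**2 + 18*k + 1) matches t_k.
Sum = s_(9) − s_(3); s_(9) = 4704237, s_(3) = 621 ⇒ 4703616.

Σ = 4703616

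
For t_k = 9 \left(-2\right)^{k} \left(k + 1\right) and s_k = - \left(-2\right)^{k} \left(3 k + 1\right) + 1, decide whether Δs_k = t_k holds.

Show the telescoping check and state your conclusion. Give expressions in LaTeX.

s_(k+1) = 2*(-2)**k*(3*k + 4) + 1
s_(k+1) − s_k = 9*(-2)**k*(k + 1)
(s_(k+1) − s_k) − t_k = 0

Valid — Δs_k = t_k.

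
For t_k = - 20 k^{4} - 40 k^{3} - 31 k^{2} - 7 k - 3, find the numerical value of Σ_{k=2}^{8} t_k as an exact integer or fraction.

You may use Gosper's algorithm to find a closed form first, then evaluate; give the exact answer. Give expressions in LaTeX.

Σ = -233779

r(k) = (20*k**4 + 120*k**3 + 271*k**2 + 269*k + 101)/(20*k**4 + 40*k**3 + 31*k**2 + 7*k + 3) after simplifying.
Gosper form: A/B · C(k+1)/C(k) with A=1, B=1, C=k**4 + 2*k**3 + 31*k**2/20 + 7*k/20 + 3/20.
Need (1)·f(k+1) − (1)·f(k) = k**4 + 2*k**3 + 31*k**2/20 + 7*k/20 + 3/20.
deg f ≤ 5 (via 0,0,4).
Solve for f: f(k) = k*(4*k**4 - 3*k**2 - 2*k + 4)/20 (degree 5 ≤ 5).
Then R = B(k−1)f/C = k*(4*k**4 - 3*k**2 - 2*k + 4)/(20*k**4 + 40*k**3 + 31*k**2 + 7*k + 3), so s_k = R(k)·t_k = k*(-4*k**4 + 3*k**2 + 2*k - 4).
s_(k+1) − s_k = -20*k**4 - 40*k**3 - 31*k**2 - 7*k - 3 = t_k.
Sum = s_(9) − s_(2); s_(9) = -233883, s_(2) = -104 ⇒ -233779.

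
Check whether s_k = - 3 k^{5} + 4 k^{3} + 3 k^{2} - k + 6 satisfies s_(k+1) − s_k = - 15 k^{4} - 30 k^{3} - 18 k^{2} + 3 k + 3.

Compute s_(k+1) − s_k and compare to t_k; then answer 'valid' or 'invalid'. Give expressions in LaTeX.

Valid — Δs_k = t_k.

s_(k+1) = -k - 3*(k + 1)**5 + 4*(k + 1)**3 + 3*(k + 1)**2 + 5
s_(k+1) − s_k = -15*k**4 - 30*k**3 - 18*k**2 + 3*k + 3
(s_(k+1) − s_k) − t_k = 0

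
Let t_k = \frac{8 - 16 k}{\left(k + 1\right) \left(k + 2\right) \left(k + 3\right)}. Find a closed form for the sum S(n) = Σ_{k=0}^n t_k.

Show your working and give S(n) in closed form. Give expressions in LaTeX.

S(n) = \frac{2 \left(- n^{2} + 3 n + 4\right)}{n^{2} + 5 n + 6}

r(k) = (k + 1)*(2*k + 1)/((k + 4)*(2*k - 1)) after simplifying.
Gosper form: A/B · C(k+1)/C(k) with A=k + 1, B=k + 4, C=k - 1/2.
Need (k + 1)·f(k+1) − (k + 3)·f(k) = k - 1/2.
Bound: deg f ≤ 2.
A polynomial solution: f(k) = k*(k - 5)/8.
Then R = B(k−1)f/C = k*(k - 5)*(k + 3)/(4*(2*k - 1)), so s_k = R(k)·t_k = -2*k*(k - 5)/((k + 1)*(k + 2)).
Verify: 8*(1 - 2*k)/(k**3 + 6*k**2 + 11*k + 6) matches t_k.
Evaluate: s_(n+1) = 2*(-n**2 + 3*n + 4)/(n**2 + 5*n + 6); subtract s_(0) = 0 ⇒ S(n) = 2*(-n**2 + 3*n + 4)/(n**2 + 5*n + 6).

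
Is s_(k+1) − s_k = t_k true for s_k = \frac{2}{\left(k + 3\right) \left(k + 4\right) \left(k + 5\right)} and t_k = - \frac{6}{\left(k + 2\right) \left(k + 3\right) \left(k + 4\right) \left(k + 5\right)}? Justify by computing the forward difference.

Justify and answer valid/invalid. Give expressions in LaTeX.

s_(k+1) = 2/((k + 4)*(k + 5)*(k + 6))
s_(k+1) − s_k = -6/((k + 3)*(k + 4)*(k + 5)*(k + 6))
(s_(k+1) − s_k) − t_k = 24/((k + 2)*(k + 3)*(k + 4)*(k + 5)*(k + 6))

Invalid: residual \frac{24}{k^{5} + 20 k^{4} + 155 k^{3} + 580 k^{2} + 1044 k + 720} ≠ 0.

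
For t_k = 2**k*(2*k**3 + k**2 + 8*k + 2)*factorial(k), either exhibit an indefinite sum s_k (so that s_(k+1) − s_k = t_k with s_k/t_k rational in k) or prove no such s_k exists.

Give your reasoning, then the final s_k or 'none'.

s_k = 2**k*(k**2 - 2*k + 4)*factorial(k)

Compute t_(k+1)/t_k: get 2*(2*k**4 + 9*k**3 + 23*k**2 + 29*k + 13)/(2*k**3 + k**2 + 8*k + 2).
So A=2*k + 2 and B=1, with C=k**3 + k**2/2 + 4*k + 1.
Solve (2*k + 2)·f(k+1) − (1)·f(k) = k**3 + k**2/2 + 4*k + 1.
Degrees (1,0,3) ⇒ d ≤ 2.
Match coefficients ⇒ f(k) = (k**2 - 2*k + 4)/2.
Certificate R = B(k−1)f/C = (k**2 - 2*k + 4)/(2*k**3 + k**2 + 8*k + 2) gives s_k = 2**k*(k**2 - 2*k + 4)*factorial(k).
Check: Δs_k = 2**k*(2*k**3 + k**2 + 8*k + 2)*factorial(k). ✓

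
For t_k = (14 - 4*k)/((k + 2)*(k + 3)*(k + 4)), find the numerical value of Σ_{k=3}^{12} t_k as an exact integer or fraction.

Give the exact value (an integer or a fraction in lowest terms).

Ratio r(k) = (k + 2)*(2*k - 5)/((k + 5)*(2*k - 7)).
Gosper form: A/B · C(k+1)/C(k) with A=k + 2, B=k + 5, C=k - 7/2.
Need (k + 2)·f(k+1) − (k + 4)·f(k) = k - 7/2.
Bound: deg f ≤ 2.
Match coefficients ⇒ f(k) = -k*(k + 13)/8.
R(k) = B(k−1)·f(k)/C(k) = -k*(k + 4)*(k + 13)/(4*(2*k - 7)); s_k = R·t_k = k*(k + 13)/(2*(k + 2)*(k + 3)).
Δs = 2*(7 - 2*k)/(k**3 + 9*k**2 + 26*k + 24), as required.
Sum = s_(13) − s_(3); s_(13) = 169/240, s_(3) = 4/5 ⇒ -23/240.

Σ = -23/240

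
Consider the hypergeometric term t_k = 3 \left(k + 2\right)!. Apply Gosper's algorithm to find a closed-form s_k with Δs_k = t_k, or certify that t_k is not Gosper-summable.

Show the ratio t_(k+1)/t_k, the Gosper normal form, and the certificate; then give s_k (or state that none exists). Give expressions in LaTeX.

Ratio r(k) = k + 3.
Gosper form: A/B · C(k+1)/C(k) with A=k + 3, B=1, C=1.
Set up (k + 3)·f(k+1) − (1)·f(k) − (1) = 0.
From deg A=1, deg B=0, deg C=0: d=-1.
deg f ≤ -1 is impossible — no certificate.

no hypergeometric antidifference exists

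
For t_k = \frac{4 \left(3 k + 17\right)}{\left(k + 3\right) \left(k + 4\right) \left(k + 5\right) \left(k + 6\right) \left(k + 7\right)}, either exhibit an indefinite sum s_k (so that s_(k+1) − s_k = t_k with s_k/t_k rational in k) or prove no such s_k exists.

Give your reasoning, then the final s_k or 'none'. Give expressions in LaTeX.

Ratio r(k) = (k + 3)*(3*k + 20)/((k + 8)*(3*k + 17)).
Take A(k)=k + 3, B(k)=k + 8, C(k)=k + 17/3.
Set up (k + 3)·f(k+1) − (k + 7)·f(k) − (k + 17/3) = 0.
From deg A=1, deg B=1, deg C=1: d=4.
Solving with deg f ≤ 4: f(k) = k*(k + 5)*(k**2 + 13*k + 54)/216.
Get s_k = R·t_k = k*(k**2 + 13*k + 54)/(18*(k**3 + 13*k**2 + 54*k + 72)) with R(k) = B(k−1)f(k)/C(k) = k*(k + 5)*(k + 7)*(k**2 + 13*k + 54)/(72*(3*k + 17)).
s_(k+1) − s_k = 4*(3*k + 17)/(k**5 + 25*k**4 + 245*k**3 + 1175*k**2 + 2754*k + 2520) = t_k.

s_k = \frac{k \left(k^{2} + 13 k + 54\right)}{18 \left(k^{3} + 13 k^{2} + 54 k + 72\right)}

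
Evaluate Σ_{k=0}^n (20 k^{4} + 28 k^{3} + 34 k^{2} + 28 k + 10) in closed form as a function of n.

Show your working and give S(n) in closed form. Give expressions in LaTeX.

r(k) = (10*k**4 + 54*k**3 + 119*k**2 + 130*k + 60)/(10*k**4 + 14*k**3 + 17*k**2 + 14*k + 5) after simplifying.
Factor: A=1; B=1; C=k**4 + 7*k**3/5 + 17*k**2/10 + 7*k/5 + 1/2.
Solve (1)·f(k+1) − (1)·f(k) = k**4 + 7*k**3/5 + 17*k**2/10 + 7*k/5 + 1/2.
From deg A=0, deg B=0, deg C=4: d=5.
Solve for f: f(k) = k*(4*k**4 - 3*k**3 + 4*k**2 + 4*k + 1)/20 (degree 5 ≤ 5).
Get s_k = R·t_k = k*(4*k**4 - 3*k**3 + 4*k**2 + 4*k + 1) with R(k) = B(k−1)f(k)/C(k) = k*(4*k**4 - 3*k**3 + 4*k**2 + 4*k + 1)/(2*(10*k**4 + 14*k**3 + 17*k**2 + 14*k + 5)).
Δs = 20*k**4 + 28*k**3 + 34*k**2 + 28*k + 10, as required.
s_(n+1) = 4*n**5 + 17*n**4 + 32*n**3 + 38*n**2 + 29*n + 10 and s_(0) = 0, so S(n) = 4*n**5 + 17*n**4 + 32*n**3 + 38*n**2 + 29*n + 10.

S(n) = 4 n^{5} + 17 n^{4} + 32 n^{3} + 38 n^{2} + 29 n + 10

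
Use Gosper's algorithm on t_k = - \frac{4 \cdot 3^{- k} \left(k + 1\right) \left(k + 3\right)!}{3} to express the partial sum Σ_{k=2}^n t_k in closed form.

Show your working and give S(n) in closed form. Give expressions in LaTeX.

Step 1: r(k) = (k + 2)*(k + 4)/(3*(k + 1)).
Gosper form: A/B · C(k+1)/C(k) with A=k/3 + 4/3, B=1, C=k + 1.
Solve (k/3 + 4/3)·f(k+1) − (1)·f(k) = k + 1.
Bound: deg f ≤ 0.
Match coefficients ⇒ f(k) = 3.
Certificate R = B(k−1)f/C = 3/(k + 1) gives s_k = -4*factorial(k + 3)/3**k.
Δs = -4*(k + 1)*factorial(k + 3)/(3*3**k), as required.
s_(n+1) = -4*3**(-n - 1)*factorial(n + 4) and s_(2) = -160/3, so S(n) = 160/3 - 4*factorial(n + 4)/(3*3**n).

S(n) = \frac{160}{3} - \frac{4 \cdot 3^{- n} \left(n + 4\right)!}{3}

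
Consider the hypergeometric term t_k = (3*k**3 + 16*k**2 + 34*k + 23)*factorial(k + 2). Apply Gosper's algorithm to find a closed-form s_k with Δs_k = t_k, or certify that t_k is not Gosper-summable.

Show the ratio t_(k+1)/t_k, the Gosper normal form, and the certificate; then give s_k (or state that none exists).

The ratio is (3*k**4 + 34*k**3 + 150*k**2 + 301*k + 228)/(3*k**3 + 16*k**2 + 34*k + 23).
A = k + 3, B = 1, C = k**3 + 16*k**2/3 + 34*k/3 + 23/3.
Set up (k + 3)·f(k+1) − (1)·f(k) − (k**3 + 16*k**2/3 + 34*k/3 + 23/3) = 0.
d = 2 from the (1,0,3) case.
Solving with deg f ≤ 2: f(k) = (k + 1)*(3*k + 1)/3.
Get s_k = R·t_k = (k + 1)*(3*k + 1)*factorial(k + 2) with R(k) = B(k−1)f(k)/C(k) = (k + 1)*(3*k + 1)/(3*k**3 + 16*k**2 + 34*k + 23).
Δs = (3*k**3 + 16*k**2 + 34*k + 23)*factorial(k + 2), as required.

s_k = (k + 1)*(3*k + 1)*factorial(k + 2)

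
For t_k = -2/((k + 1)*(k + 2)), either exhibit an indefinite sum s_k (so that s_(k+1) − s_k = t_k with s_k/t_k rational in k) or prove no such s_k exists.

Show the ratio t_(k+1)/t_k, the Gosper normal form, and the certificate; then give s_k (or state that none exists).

s_k = -2*k/(k + 1)

r(k) = (k + 1)/(k + 3) after simplifying.
Normal form (A,B,C) = (k + 1, k + 3, 1).
f must satisfy (k + 1)·f(k+1) − (k + 2)·f(k) = 1.
Degrees (1,1,0) ⇒ d ≤ 1.
Coefficient equations give f(k) = k.
Certificate R = B(k−1)f/C = k*(k + 2) gives s_k = -2*k/(k + 1).
s_(k+1) − s_k = -2/(k**2 + 3*k + 2) = t_k.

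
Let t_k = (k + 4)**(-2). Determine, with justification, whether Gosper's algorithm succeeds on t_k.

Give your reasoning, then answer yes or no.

No. Not Gosper-summable.

Ratio r(k) = (k + 4)**2/(k + 5)**2.
Normal form (A,B,C) = (k**2 + 8*k + 16, k**2 + 10*k + 25, 1).
f must satisfy (k**2 + 8*k + 16)·f(k+1) − (k**2 + 8*k + 16)·f(k) = 1.
deg f ≤ 0 (via 2,2,0).
f = c0 ⇒ A·f(k+1) − B(k−1)·f(k) − C = -1. The system {-1 = 0} is inconsistent; no antidifference.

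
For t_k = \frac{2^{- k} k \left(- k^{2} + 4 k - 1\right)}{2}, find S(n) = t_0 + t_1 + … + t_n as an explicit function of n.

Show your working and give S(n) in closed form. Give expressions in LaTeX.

S(n) = 2^{- n - 1} \left(- 2^{n + 2} + n^{3} + 2 n^{2} + 3 n + 4\right)

t_(k+1)/t_k = (k**3 - k**2 - 4*k - 2)/(2*k*(k**2 - 4*k + 1)).
A = 1/2, B = 1, C = k**3 - 4*k**2 + k.
Set up (1/2)·f(k+1) − (1)·f(k) − (k**3 - 4*k**2 + k) = 0.
Bound: deg f ≤ 3.
Solving with deg f ≤ 3: f(k) = -2*(k**3 - k**2 + 2*k + 2).
Then R = B(k−1)f/C = -2*(k**3 - k**2 + 2*k + 2)/(k*(k**2 - 4*k + 1)), so s_k = R(k)·t_k = (k**3 - k**2 + 2*k + 2)/2**k.
Δs = k*(-k**2 + 4*k - 1)/(2*2**k), as required.
Telescope: S(n) = s_(n+1) − s_(0) = 2**(-n - 1)*(n**3 + 2*n**2 + 3*n + 4) − (2) = 2**(-n - 1)*(-2**(n + 2) + n**3 + 2*n**2 + 3*n + 4).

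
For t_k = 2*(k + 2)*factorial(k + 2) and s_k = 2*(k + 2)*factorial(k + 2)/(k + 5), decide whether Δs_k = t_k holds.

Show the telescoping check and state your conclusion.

Invalid: residual -6*(k**2 + 7*k + 9)*factorial(k + 2)/((k + 5)*(k + 6)) ≠ 0.

s_(k+1) = 2*(k + 3)*factorial(k + 3)/(k + 6)
s_(k+1) − s_k = 2*(k**3 + 10*k**2 + 31*k + 33)*factorial(k + 2)/((k + 5)*(k + 6))
(s_(k+1) − s_k) − t_k = -6*(k**2 + 7*k + 9)*factorial(k + 2)/((k + 5)*(k + 6))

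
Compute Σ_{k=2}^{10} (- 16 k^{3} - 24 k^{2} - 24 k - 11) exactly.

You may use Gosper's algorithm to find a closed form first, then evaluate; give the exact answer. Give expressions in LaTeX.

Step 1: r(k) = (16*k**3 + 72*k**2 + 120*k + 75)/(16*k**3 + 24*k**2 + 24*k + 11).
Gosper form: A/B · C(k+1)/C(k) with A=1, B=1, C=k**3 + 3*k**2/2 + 3*k/2 + 11/16.
f must satisfy (1)·f(k+1) − (1)·f(k) = k**3 + 3*k**2/2 + 3*k/2 + 11/16.
Degrees (0,0,3) ⇒ d ≤ 4.
Match coefficients ⇒ f(k) = k*(4*k**3 + 4*k + 3)/16.
Get s_k = R·t_k = k*(-4*k**3 - 4*k - 3) with R(k) = B(k−1)f(k)/C(k) = k*(4*k**3 + 4*k + 3)/(16*k**3 + 24*k**2 + 24*k + 11).
Check: Δs_k = -16*k**3 - 24*k**2 - 24*k - 11. ✓
Sum = s_(11) − s_(2); s_(11) = -59081, s_(2) = -86 ⇒ -58995.

Σ = -58995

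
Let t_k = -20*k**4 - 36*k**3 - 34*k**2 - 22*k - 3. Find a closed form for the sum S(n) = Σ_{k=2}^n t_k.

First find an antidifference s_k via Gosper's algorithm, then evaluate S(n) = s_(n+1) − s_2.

Ratio r(k) = (20*k**4 + 116*k**3 + 262*k**2 + 278*k + 115)/(20*k**4 + 36*k**3 + 34*k**2 + 22*k + 3).
Take A(k)=1, B(k)=1, C(k)=k**4 + 9*k**3/5 + 17*k**2/10 + 11*k/10 + 3/20.
Key eq: (1)·f(k+1) = (1)·f(k) + (k**4 + 9*k**3/5 + 17*k**2/10 + 11*k/10 + 3/20).
d = 5 from the (0,0,4) case.
A polynomial solution: f(k) = k*(4*k**4 - k**3 + 3*k - 3)/20.
Certificate R = B(k−1)f/C = k*(4*k**4 - k**3 + 3*k - 3)/(20*k**4 + 36*k**3 + 34*k**2 + 22*k + 3) gives s_k = k*(-4*k**4 + k**3 - 3*k + 3).
Verify: -20*k**4 - 36*k**3 - 34*k**2 - 22*k - 3 matches t_k.
Σ_(k=2)^n t_k = s_(n+1) − s_(2) = (-4*n**5 - 19*n**4 - 36*n**3 - 37*n**2 - 19*n - 3) − (-118), i.e. -4*n**5 - 19*n**4 - 36*n**3 - 37*n**2 - 19*n + 115.

S(n) = -4*n**5 - 19*n**4 - 36*n**3 - 37*n**2 - 19*n + 115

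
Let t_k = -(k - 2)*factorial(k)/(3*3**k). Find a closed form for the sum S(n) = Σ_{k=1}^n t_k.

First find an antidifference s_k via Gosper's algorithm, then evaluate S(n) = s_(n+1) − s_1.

S(n) = 3**(-n - 1)*(3**n - n*factorial(n) - factorial(n))

Step 1: r(k) = (k**2 - 1)/(3*(k - 2)).
Gosper form: A/B · C(k+1)/C(k) with A=k/3 + 1/3, B=1, C=k - 2.
Need (k/3 + 1/3)·f(k+1) − (1)·f(k) = k - 2.
d = 0 from the (1,0,1) case.
A polynomial solution: f(k) = 3.
Then R = B(k−1)f/C = 3/(k - 2), so s_k = R(k)·t_k = -factorial(k)/3**k.
s_(k+1) − s_k = -(k - 2)*factorial(k)/(3*3**k) = t_k.
s_(n+1) = -3**(-n - 1)*factorial(n + 1) and s_(1) = -1/3, so S(n) = 3**(-n - 1)*(3**n - n*factorial(n) - factorial(n)).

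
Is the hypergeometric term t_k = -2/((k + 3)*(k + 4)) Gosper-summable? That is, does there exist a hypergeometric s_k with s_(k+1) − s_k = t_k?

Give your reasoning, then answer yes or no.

Yes. s_k = -2*k/(3*k + 9).

r(k) = (k + 3)/(k + 5) after simplifying.
So A=k + 3 and B=k + 5, with C=1.
Set up (k + 3)·f(k+1) − (k + 4)·f(k) − (1) = 0.
deg f ≤ 1 (via 1,1,0).
Coefficient equations give f(k) = k/3.
Get s_k = R·t_k = -2*k/(3*k + 9) with R(k) = B(k−1)f(k)/C(k) = k*(k + 4)/3.
Verify: -2/(k**2 + 7*k + 12) matches t_k.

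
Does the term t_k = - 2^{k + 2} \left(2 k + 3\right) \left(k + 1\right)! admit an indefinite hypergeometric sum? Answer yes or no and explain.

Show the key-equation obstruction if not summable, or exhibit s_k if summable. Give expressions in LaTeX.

Compute t_(k+1)/t_k: get 2*(k + 2)*(2*k + 5)/(2*k + 3).
Normal form (A,B,C) = (2*k + 4, 1, k + 3/2).
Need (2*k + 4)·f(k+1) − (1)·f(k) = k + 3/2.
Bound: deg f ≤ 0.
Solving with deg f ≤ 0: f(k) = 1/2.
Certificate R = B(k−1)f/C = 1/(2*k + 3) gives s_k = -2**(k + 2)*factorial(k + 1).
Check: Δs_k = -2**(k + 2)*(2*k + 3)*factorial(k + 1). ✓

Yes. s_k = - 2^{k + 2} \left(k + 1\right)!.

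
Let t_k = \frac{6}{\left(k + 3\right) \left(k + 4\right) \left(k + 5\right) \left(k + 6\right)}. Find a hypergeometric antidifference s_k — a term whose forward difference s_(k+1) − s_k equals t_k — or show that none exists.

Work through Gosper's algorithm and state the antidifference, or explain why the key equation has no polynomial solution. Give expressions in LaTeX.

Step 1: r(k) = (k + 3)/(k + 7).
So A=k + 3 and B=k + 7, with C=1.
Solve (k + 3)·f(k+1) − (k + 6)·f(k) = 1.
deg f ≤ 3 (via 1,1,0).
Solving with deg f ≤ 3: f(k) = k*(k**2 + 12*k + 47)/180.
Get s_k = R·t_k = k*(k**2 + 12*k + 47)/(30*(k + 3)*(k + 4)*(k + 5)) with R(k) = B(k−1)f(k)/C(k) = k*(k + 6)*(k**2 + 12*k + 47)/180.
Δs = 6/(k**4 + 18*k**3 + 119*k**2 + 342*k + 360), as required.

s_k = \frac{k \left(k^{2} + 12 k + 47\right)}{30 \left(k + 3\right) \left(k + 4\right) \left(k + 5\right)}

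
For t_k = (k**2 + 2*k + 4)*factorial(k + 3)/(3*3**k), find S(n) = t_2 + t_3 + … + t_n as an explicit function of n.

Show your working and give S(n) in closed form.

t_(k+1)/t_k = (k + 4)*(2*k + (k + 1)**2 + 6)/(3*(k**2 + 2*k + 4)).
A = k/3 + 4/3, B = 1, C = k**2 + 2*k + 4.
f must satisfy (k/3 + 4/3)·f(k+1) − (1)·f(k) = k**2 + 2*k + 4.
d = 1 from the (1,0,2) case.
Match coefficients ⇒ f(k) = 3*k.
Certificate R = B(k−1)f/C = 3*k/(k**2 + 2*k + 4) gives s_k = k*factorial(k + 3)/3**k.
Δs = (k**2 + 2*k + 4)*factorial(k + 3)/(3*3**k), as required.
Σ_(k=2)^n t_k = s_(n+1) − s_(2) = (3**(-n - 1)*(n + 1)*factorial(n + 4)) − (80/3), i.e. -80/3 + n*factorial(n + 4)/(3*3**n) + factorial(n + 4)/(3*3**n).

S(n) = -80/3 + n*factorial(n + 4)/(3*3**n) + factorial(n + 4)/(3*3**n)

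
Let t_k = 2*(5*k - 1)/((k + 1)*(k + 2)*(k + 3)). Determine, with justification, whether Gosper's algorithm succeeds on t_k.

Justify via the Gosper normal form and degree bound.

r(k) = (k + 1)*(5*k + 4)/((k + 4)*(5*k - 1)) after simplifying.
Take A(k)=k + 1, B(k)=k + 4, C(k)=k - 1/5.
Solve (k + 1)·f(k+1) − (k + 3)·f(k) = k - 1/5.
Degrees (1,1,1) ⇒ d ≤ 2.
Solving with deg f ≤ 2: f(k) = k*(k - 2)/5.
R(k) = B(k−1)·f(k)/C(k) = k*(k - 2)*(k + 3)/(5*k - 1); s_k = R·t_k = 2*k*(k - 2)/((k + 1)*(k + 2)).
Check: Δs_k = 2*(5*k - 1)/(k**3 + 6*k**2 + 11*k + 6). ✓

Yes. s_k = 2*k*(k - 2)/((k + 1)*(k + 2)).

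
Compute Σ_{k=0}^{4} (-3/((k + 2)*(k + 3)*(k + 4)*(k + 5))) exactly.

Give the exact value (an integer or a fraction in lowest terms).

Compute t_(k+1)/t_k: get (k + 2)/(k + 6).
So A=k + 2 and B=k + 6, with C=1.
Set up (k + 2)·f(k+1) − (k + 5)·f(k) − (1) = 0.
From deg A=1, deg B=1, deg C=0: d=3.
Solving with deg f ≤ 3: f(k) = k*(k**2 + 9*k + 26)/72.
R(k) = B(k−1)·f(k)/C(k) = k*(k + 5)*(k**2 + 9*k + 26)/72; s_k = R·t_k = k*(-k**2 - 9*k - 26)/(24*(k + 2)*(k + 3)*(k + 4)).
Verify: -3/(k**4 + 14*k**3 + 71*k**2 + 154*k + 120) matches t_k.
Telescoping: Σ = s_(5) − s_(0) = -5/126 − (0) = -5/126.

Σ = -5/126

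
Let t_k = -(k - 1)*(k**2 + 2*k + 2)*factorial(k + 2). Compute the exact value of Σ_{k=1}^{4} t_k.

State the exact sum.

Σ = -60480

t_(k+1)/t_k = k*(k**3 + 7*k**2 + 17*k + 15)/(k**3 + k**2 - 2).
Normal form (A,B,C) = (k + 3, 1, k**3 + k**2 - 2).
Solve (k + 3)·f(k+1) − (1)·f(k) = k**3 + k**2 - 2.
deg f ≤ 2 (via 1,0,3).
A polynomial solution: f(k) = (k - 2)*(k - 1).
Certificate R = B(k−1)f/C = (k - 2)/(k**2 + 2*k + 2) gives s_k = -(k - 2)*(k - 1)*factorial(k + 2).
Check: Δs_k = -(k - 1)*(k**2 + 2*k + 2)*factorial(k + 2). ✓
Evaluate s at k=5 and k=1: -60480 and 0; difference -60480.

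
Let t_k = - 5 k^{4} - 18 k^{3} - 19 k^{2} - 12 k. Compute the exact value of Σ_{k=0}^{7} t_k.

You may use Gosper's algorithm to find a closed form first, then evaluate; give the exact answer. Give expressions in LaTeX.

Σ = -40488

t_(k+1)/t_k = (5*k**4 + 38*k**3 + 103*k**2 + 124*k + 54)/(k*(5*k**3 + 18*k**2 + 19*k + 12)).
Take A(k)=1, B(k)=1, C(k)=k**4 + 18*k**3/5 + 19*k**2/5 + 12*k/5.
f must satisfy (1)·f(k+1) − (1)·f(k) = k**4 + 18*k**3/5 + 19*k**2/5 + 12*k/5.
deg f ≤ 5 (via 0,0,4).
Coefficient equations give f(k) = k*(k - 1)*(k**3 + 3*k**2 + 2*k + 3)/5.
So s_k = (B(k−1)f/C)·t_k = ((k - 1)*(k**3 + 3*k**2 + 2*k + 3)/(5*k**3 + 18*k**2 + 19*k + 12))·t_k = k*(-k**4 - 2*k**3 + k**2 - k + 3).
Verify: k*(-5*k**3 - 18*k**2 - 19*k - 12) matches t_k.
Evaluate s at k=8 and k=0: -40488 and 0; difference -40488.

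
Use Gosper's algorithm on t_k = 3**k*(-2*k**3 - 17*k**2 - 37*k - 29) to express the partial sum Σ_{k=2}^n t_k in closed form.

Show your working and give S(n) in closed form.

Step 1: r(k) = 3*(2*k**3 + 23*k**2 + 77*k + 85)/(2*k**3 + 17*k**2 + 37*k + 29).
A = 3, B = 1, C = k**3 + 17*k**2/2 + 37*k/2 + 29/2.
f must satisfy (3)·f(k+1) − (1)·f(k) = k**3 + 17*k**2/2 + 37*k/2 + 29/2.
From deg A=0, deg B=0, deg C=3: d=3.
A polynomial solution: f(k) = (k**3 + 4*k**2 + 2*k + 4)/2.
Certificate R = B(k−1)f/C = (k**3 + 4*k**2 + 2*k + 4)/(2*k**3 + 17*k**2 + 37*k + 29) gives s_k = 3**k*(-k**3 - 4*k**2 - 2*k - 4).
Check: Δs_k = 3**k*(-2*k**3 - 17*k**2 - 37*k - 29). ✓
s_(n+1) = 3**(n + 1)*(-n**3 - 7*n**2 - 13*n - 11) and s_(2) = -288, so S(n) = -3*3**n*n**3 - 21*3**n*n**2 - 39*3**n*n - 33*3**n + 288.

S(n) = -3*3**n*n**3 - 21*3**n*n**2 - 39*3**n*n - 33*3**n + 288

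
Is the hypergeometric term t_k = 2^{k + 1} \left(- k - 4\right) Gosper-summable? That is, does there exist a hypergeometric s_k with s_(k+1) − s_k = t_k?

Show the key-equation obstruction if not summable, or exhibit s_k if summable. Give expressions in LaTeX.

The ratio is 2*(k + 5)/(k + 4).
Normal form (A,B,C) = (2, 1, k + 4).
Set up (2)·f(k+1) − (1)·f(k) − (k + 4) = 0.
From deg A=0, deg B=0, deg C=1: d=1.
A polynomial solution: f(k) = k + 2.
Then R = B(k−1)f/C = (k + 2)/(k + 4), so s_k = R(k)·t_k = 2**(k + 1)*(-k - 2).
Δs = 2**(k + 1)*(-k - 4), as required.

Yes. s_k = 2^{k + 1} \left(- k - 2\right).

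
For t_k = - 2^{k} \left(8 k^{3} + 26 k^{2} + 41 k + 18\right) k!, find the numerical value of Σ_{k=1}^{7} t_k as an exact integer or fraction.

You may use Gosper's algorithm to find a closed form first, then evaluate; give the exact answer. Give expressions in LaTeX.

Step 1: r(k) = 2*(8*k**4 + 58*k**3 + 167*k**2 + 210*k + 93)/(8*k**3 + 26*k**2 + 41*k + 18).
Factor: A=2*k + 2; B=1; C=k**3 + 13*k**2/4 + 41*k/8 + 9/4.
Solve (2*k + 2)·f(k+1) − (1)·f(k) = k**3 + 13*k**2/4 + 41*k/8 + 9/4.
deg f ≤ 2 (via 1,0,3).
A polynomial solution: f(k) = (4*k**2 + 3*k + 4)/8.
Get s_k = R·t_k = -2**k*(4*k**2 + 3*k + 4)*factorial(k) with R(k) = B(k−1)f(k)/C(k) = (4*k**2 + 3*k + 4)/(8*k**3 + 26*k**2 + 41*k + 18).
Verify: -2**k*(8*k**3 + 26*k**2 + 41*k + 18)*factorial(k) matches t_k.
Sum = s_(8) − s_(1); s_(8) = -2931425280, s_(1) = -22 ⇒ -2931425258.

Σ = -2931425258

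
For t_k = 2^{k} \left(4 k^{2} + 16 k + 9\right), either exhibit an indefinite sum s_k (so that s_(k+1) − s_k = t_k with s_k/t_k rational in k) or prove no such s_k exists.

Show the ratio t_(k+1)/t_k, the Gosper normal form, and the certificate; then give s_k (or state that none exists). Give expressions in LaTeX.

s_k = 2^{k} \left(4 k^{2} + 1\right)

r(k) = 2*(4*k**2 + 24*k + 29)/(4*k**2 + 16*k + 9) after simplifying.
Normal form (A,B,C) = (2, 1, k**2 + 4*k + 9/4).
f must satisfy (2)·f(k+1) − (1)·f(k) = k**2 + 4*k + 9/4.
From deg A=0, deg B=0, deg C=2: d=2.
Match coefficients ⇒ f(k) = (4*k**2 + 1)/4.
Get s_k = R·t_k = 2**k*(4*k**2 + 1) with R(k) = B(k−1)f(k)/C(k) = (4*k**2 + 1)/(4*k**2 + 16*k + 9).
s_(k+1) − s_k = 2**k*(4*k**2 + 16*k + 9) = t_k.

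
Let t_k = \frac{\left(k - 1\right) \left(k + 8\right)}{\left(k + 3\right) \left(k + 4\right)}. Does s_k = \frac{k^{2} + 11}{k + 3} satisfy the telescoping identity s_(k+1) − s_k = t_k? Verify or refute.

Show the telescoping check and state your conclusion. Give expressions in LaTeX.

valid (s_(k+1) − s_k reduces to t_k)

s_(k+1) = ((k + 1)**2 + 11)/(k + 4)
s_(k+1) − s_k = (k**2 + 7*k - 8)/(k**2 + 7*k + 12)
(s_(k+1) − s_k) − t_k = 0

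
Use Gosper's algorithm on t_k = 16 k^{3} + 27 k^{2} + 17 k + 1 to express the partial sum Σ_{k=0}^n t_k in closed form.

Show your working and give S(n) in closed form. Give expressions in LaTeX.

r(k) = (16*k**3 + 75*k**2 + 119*k + 61)/(16*k**3 + 27*k**2 + 17*k + 1) after simplifying.
Normal form (A,B,C) = (1, 1, k**3 + 27*k**2/16 + 17*k/16 + 1/16).
Solve (1)·f(k+1) − (1)·f(k) = k**3 + 27*k**2/16 + 17*k/16 + 1/16.
Bound: deg f ≤ 4.
Solve for f: f(k) = k*(4*k**3 + k**2 - k - 3)/16 (degree 4 ≤ 4).
R(k) = B(k−1)·f(k)/C(k) = k*(4*k**3 + k**2 - k - 3)/(16*k**3 + 27*k**2 + 17*k + 1); s_k = R·t_k = k*(4*k**3 + k**2 - k - 3).
s_(k+1) − s_k = 16*k**3 + 27*k**2 + 17*k + 1 = t_k.
Telescope: S(n) = s_(n+1) − s_(0) = 4*n**4 + 17*n**3 + 26*n**2 + 14*n + 1 − (0) = 4*n**4 + 17*n**3 + 26*n**2 + 14*n + 1.

S(n) = 4 n^{4} + 17 n^{3} + 26 n^{2} + 14 n + 1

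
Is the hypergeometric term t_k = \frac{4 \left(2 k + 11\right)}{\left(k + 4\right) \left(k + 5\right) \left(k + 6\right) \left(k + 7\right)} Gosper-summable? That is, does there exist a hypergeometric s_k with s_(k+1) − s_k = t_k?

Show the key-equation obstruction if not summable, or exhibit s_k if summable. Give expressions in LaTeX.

The ratio is (k + 4)*(2*k + 13)/((k + 8)*(2*k + 11)).
So A=k + 4 and B=k + 8, with C=k + 11/2.
Key eq: (k + 4)·f(k+1) = (k + 7)·f(k) + (k + 11/2).
From deg A=1, deg B=1, deg C=1: d=3.
Match coefficients ⇒ f(k) = k*(k + 5)*(k + 10)/48.
Then R = B(k−1)f/C = k*(k + 5)*(k + 7)*(k + 10)/(24*(2*k + 11)), so s_k = R(k)·t_k = k*(k + 10)/(6*(k**2 + 10*k + 24)).
Δs = 4*(2*k + 11)/(k**4 + 22*k**3 + 179*k**2 + 638*k + 840), as required.

Yes. s_k = \frac{k \left(k + 10\right)}{6 \left(k^{2} + 10 k + 24\right)}.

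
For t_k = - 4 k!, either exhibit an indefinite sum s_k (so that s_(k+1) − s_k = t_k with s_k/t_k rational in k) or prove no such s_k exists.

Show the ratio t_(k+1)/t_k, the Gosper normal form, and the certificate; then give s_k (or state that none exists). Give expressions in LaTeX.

Ratio r(k) = k + 1.
Normal form (A,B,C) = (k + 1, 1, 1).
Key eq: (k + 1)·f(k+1) = (1)·f(k) + (1).
deg f ≤ -1 (via 1,0,0).
d = -1 < 0 ⇒ no nonzero polynomial f; not summable.

not Gosper-summable; s_k does not exist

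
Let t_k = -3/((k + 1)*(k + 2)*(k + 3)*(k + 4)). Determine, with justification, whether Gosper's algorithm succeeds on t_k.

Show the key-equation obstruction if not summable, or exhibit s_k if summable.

Yes. s_k = k*(-k**2 - 6*k - 11)/(6*(k + 1)*(k + 2)*(k + 3)).

t_(k+1)/t_k = (k + 1)/(k + 5).
So A=k + 1 and B=k + 5, with C=1.
Key eq: (k + 1)·f(k+1) = (k + 4)·f(k) + (1).
Degrees (1,1,0) ⇒ d ≤ 3.
Solving with deg f ≤ 3: f(k) = k*(k**2 + 6*k + 11)/18.
So s_k = (B(k−1)f/C)·t_k = (k*(k + 4)*(k**2 + 6*k + 11)/18)·t_k = k*(-k**2 - 6*k - 11)/(6*(k + 1)*(k + 2)*(k + 3)).
Δs = -3/(k**4 + 10*k**3 + 35*k**2 + 50*k + 24), as required.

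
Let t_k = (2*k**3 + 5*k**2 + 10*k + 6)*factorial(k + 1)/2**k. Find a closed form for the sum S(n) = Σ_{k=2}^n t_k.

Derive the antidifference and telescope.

Step 1: r(k) = (2*k**4 + 15*k**3 + 48*k**2 + 75*k + 46)/(2*(2*k**3 + 5*k**2 + 10*k + 6)).
A = k/2 + 1, B = 1, C = k**3 + 5*k**2/2 + 5*k + 3.
Need (k/2 + 1)·f(k+1) − (1)·f(k) = k**3 + 5*k**2/2 + 5*k + 3.
d = 2 from the (1,0,3) case.
A polynomial solution: f(k) = (k + 1)*(2*k - 1).
R(k) = B(k−1)·f(k)/C(k) = 2*(k + 1)*(2*k - 1)/(2*k**3 + 5*k**2 + 10*k + 6); s_k = R·t_k = 2**(1 - k)*(k + 1)*(2*k - 1)*factorial(k + 1).
Δs = (2*k**3 + 5*k**2 + 10*k + 6)*factorial(k + 1)/2**k, as required.
s_(n+1) = (n + 2)*(2*n + 1)*factorial(n + 2)/2**n and s_(2) = 27, so S(n) = (-27*2**n + 2*n**4*factorial(n) + 11*n**3*factorial(n) + 21*n**2*factorial(n) + 16*n*factorial(n) + 4*factorial(n))/2**n.

S(n) = (-27*2**n + 2*n**4*factorial(n) + 11*n**3*factorial(n) + 21*n**2*factorial(n) + 16*n*factorial(n) + 4*factorial(n))/2**n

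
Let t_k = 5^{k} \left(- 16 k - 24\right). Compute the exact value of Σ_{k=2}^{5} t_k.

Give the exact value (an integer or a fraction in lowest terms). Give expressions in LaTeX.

Σ = -390400

Compute t_(k+1)/t_k: get 5*(2*k + 5)/(2*k + 3).
Normal form (A,B,C) = (5, 1, k + 3/2).
f must satisfy (5)·f(k+1) − (1)·f(k) = k + 3/2.
d = 1 from the (0,0,1) case.
Coefficient equations give f(k) = (4*k + 1)/16.
R(k) = B(k−1)·f(k)/C(k) = (4*k + 1)/(8*(2*k + 3)); s_k = R·t_k = 5**k*(-4*k - 1).
Δs = 5**k*(-16*k - 24), as required.
Evaluate s at k=6 and k=2: -390625 and -225; difference -390400.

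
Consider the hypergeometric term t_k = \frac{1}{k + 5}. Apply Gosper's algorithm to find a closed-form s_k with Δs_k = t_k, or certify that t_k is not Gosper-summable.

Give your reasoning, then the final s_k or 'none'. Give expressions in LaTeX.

none (Gosper's algorithm certifies no s_k)

Compute t_(k+1)/t_k: get (k + 5)/(k + 6).
A = k + 5, B = k + 6, C = 1.
f must satisfy (k + 5)·f(k+1) − (k + 5)·f(k) = 1.
Bound: deg f ≤ 0.
Write f(k) = c0. Then LHS − RHS = -1, requiring -1 = 0: contradictory. No certificate.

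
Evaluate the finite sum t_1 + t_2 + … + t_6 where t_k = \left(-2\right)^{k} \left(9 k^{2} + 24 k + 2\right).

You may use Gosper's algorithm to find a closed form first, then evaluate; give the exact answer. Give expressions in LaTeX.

Σ = 21882

The ratio is 2*(-9*k**2 - 42*k - 35)/(9*k**2 + 24*k + 2).
Take A(k)=-2, B(k)=1, C(k)=k**2 + 8*k/3 + 2/9.
Set up (-2)·f(k+1) − (1)·f(k) − (k**2 + 8*k/3 + 2/9) = 0.
deg f ≤ 2 (via 0,0,2).
Coefficient equations give f(k) = -(k + 2)*(3*k - 2)/9.
Certificate R = B(k−1)f/C = -(k + 2)*(3*k - 2)/(9*k**2 + 24*k + 2) gives s_k = (-2)**k*(-3*k**2 - 4*k + 4).
s_(k+1) − s_k = (-2)**k*(9*k**2 + 24*k + 2) = t_k.
Σ_(k=1)^(6) t_k = s_(7) − s_(1) = 21888 − (6) = 21882.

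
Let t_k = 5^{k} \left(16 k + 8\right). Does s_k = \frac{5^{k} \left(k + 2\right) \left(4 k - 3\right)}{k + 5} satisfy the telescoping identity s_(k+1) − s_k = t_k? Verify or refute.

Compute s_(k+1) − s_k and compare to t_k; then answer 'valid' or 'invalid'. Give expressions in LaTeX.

s_(k+1) = 5**(k + 1)*(k + 3)*(4*k + 1)/(k + 6)
s_(k+1) − s_k = 5**k*(16*k**3 + 136*k**2 + 316*k + 111)/(k**2 + 11*k + 30)
(s_(k+1) − s_k) − t_k = 5**k*(-48*k**2 - 252*k - 129)/(k**2 + 11*k + 30)

Invalid: residual \frac{5^{k} \left(- 48 k^{2} - 252 k - 129\right)}{k^{2} + 11 k + 30} ≠ 0.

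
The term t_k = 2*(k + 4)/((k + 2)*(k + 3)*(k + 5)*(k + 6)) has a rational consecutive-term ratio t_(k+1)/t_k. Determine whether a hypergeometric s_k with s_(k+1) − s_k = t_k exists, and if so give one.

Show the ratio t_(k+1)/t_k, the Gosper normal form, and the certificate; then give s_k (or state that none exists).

r(k) = (k + 2)*(k + 5)**2/((k + 4)**2*(k + 7)) after simplifying.
So A=k + 2 and B=k + 7, with C=k**2 + 8*k + 16.
Need (k + 2)·f(k+1) − (k + 6)·f(k) = k**2 + 8*k + 16.
Bound: deg f ≤ 4.
A polynomial solution: f(k) = k*(k + 3)*(k + 4)*(k + 7)/20.
R(k) = B(k−1)·f(k)/C(k) = k*(k + 3)*(k + 6)*(k + 7)/(20*(k + 4)); s_k = R·t_k = k*(k + 7)/(10*(k**2 + 7*k + 10)).
Δs = 2*(k + 4)/(k**4 + 16*k**3 + 91*k**2 + 216*k + 180), as required.

s_k = k*(k + 7)/(10*(k**2 + 7*k + 10))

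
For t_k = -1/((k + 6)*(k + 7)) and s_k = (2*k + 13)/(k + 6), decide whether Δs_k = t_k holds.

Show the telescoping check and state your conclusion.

Valid: the claim telescopes to t_k.

s_(k+1) = (2*k + 15)/(k + 7)
s_(k+1) − s_k = -1/(k**2 + 13*k + 42)
(s_(k+1) − s_k) − t_k = 0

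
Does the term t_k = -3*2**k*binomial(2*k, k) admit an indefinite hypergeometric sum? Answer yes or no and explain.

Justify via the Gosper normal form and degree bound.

Step 1: r(k) = 4*(2*k + 1)/(k + 1).
Normal form (A,B,C) = (8*k + 4, k + 1, 1).
Solve (8*k + 4)·f(k+1) − (k)·f(k) = 1.
From deg A=1, deg B=1, deg C=0: d=-1.
d = -1 < 0 ⇒ no nonzero polynomial f; not summable.

No — key equation has no polynomial f.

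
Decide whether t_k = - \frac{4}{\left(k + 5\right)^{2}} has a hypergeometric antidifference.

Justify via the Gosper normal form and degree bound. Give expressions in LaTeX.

The ratio is (k + 5)**2/(k + 6)**2.
Normal form (A,B,C) = (k**2 + 10*k + 25, k**2 + 12*k + 36, 1).
Need (k**2 + 10*k + 25)·f(k+1) − (k**2 + 10*k + 25)·f(k) = 1.
Degrees (2,2,0) ⇒ d ≤ 0.
Write f(k) = c0. Then LHS − RHS = -1, requiring -1 = 0: contradictory. No certificate.

No. Not Gosper-summable.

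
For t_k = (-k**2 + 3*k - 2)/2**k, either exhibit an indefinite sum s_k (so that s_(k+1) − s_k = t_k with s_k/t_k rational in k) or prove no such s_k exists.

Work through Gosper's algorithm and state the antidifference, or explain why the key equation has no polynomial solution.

r(k) = k/(2*(k - 2)) after simplifying.
Factor: A=1/2; B=1; C=k**2 - 3*k + 2.
f must satisfy (1/2)·f(k+1) − (1)·f(k) = k**2 - 3*k + 2.
Bound: deg f ≤ 2.
Solving with deg f ≤ 2: f(k) = -2*(k**2 - k + 2).
So s_k = (B(k−1)f/C)·t_k = (-2*(k**2 - k + 2)/((k - 2)*(k - 1)))·t_k = 2**(1 - k)*(k**2 - k + 2).
Check: Δs_k = (-k**2 + 3*k - 2)/2**k. ✓

s_k = 2**(1 - k)*(k**2 - k + 2)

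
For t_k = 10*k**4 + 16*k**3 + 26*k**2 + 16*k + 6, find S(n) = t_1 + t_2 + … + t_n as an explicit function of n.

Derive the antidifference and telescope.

S(n) = n*(2*n**4 + 9*n**3 + 20*n**2 + 25*n + 18)

Ratio r(k) = (5*k**4 + 28*k**3 + 67*k**2 + 78*k + 37)/(5*k**4 + 8*k**3 + 13*k**2 + 8*k + 3).
Factor: A=1; B=1; C=k**4 + 8*k**3/5 + 13*k**2/5 + 8*k/5 + 3/5.
Set up (1)·f(k+1) − (1)·f(k) − (k**4 + 8*k**3/5 + 13*k**2/5 + 8*k/5 + 3/5) = 0.
Bound: deg f ≤ 5.
Coefficient equations give f(k) = k*(k**2 + 1)*(2*k**2 - k + 2)/10.
Get s_k = R·t_k = k*(2*k**4 - k**3 + 4*k**2 - k + 2) with R(k) = B(k−1)f(k)/C(k) = k*(k**2 + 1)*(2*k**2 - k + 2)/(2*(5*k**4 + 8*k**3 + 13*k**2 + 8*k + 3)).
Check: Δs_k = 10*k**4 + 16*k**3 + 26*k**2 + 16*k + 6. ✓
Telescope: S(n) = s_(n+1) − s_(1) = 2*n**5 + 9*n**4 + 20*n**3 + 25*n**2 + 18*n + 6 − (6) = n*(2*n**4 + 9*n**3 + 20*n**2 + 25*n + 18).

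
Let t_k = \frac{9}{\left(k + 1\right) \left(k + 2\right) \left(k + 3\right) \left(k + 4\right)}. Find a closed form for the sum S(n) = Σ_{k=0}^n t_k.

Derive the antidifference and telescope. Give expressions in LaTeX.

S(n) = \frac{n^{3} + 9 n^{2} + 26 n + 18}{2 \left(n^{3} + 9 n^{2} + 26 n + 24\right)}

Compute t_(k+1)/t_k: get (k + 1)/(k + 5).
Normal form (A,B,C) = (k + 1, k + 5, 1).
Key eq: (k + 1)·f(k+1) = (k + 4)·f(k) + (1).
d = 3 from the (1,1,0) case.
A polynomial solution: f(k) = k*(k**2 + 6*k + 11)/18.
R(k) = B(k−1)·f(k)/C(k) = k*(k + 4)*(k**2 + 6*k + 11)/18; s_k = R·t_k = k*(k**2 + 6*k + 11)/(2*(k + 1)*(k + 2)*(k + 3)).
s_(k+1) − s_k = 9/(k**4 + 10*k**3 + 35*k**2 + 50*k + 24) = t_k.
s_(n+1) = (n**3 + 9*n**2 + 26*n + 18)/(2*(n**3 + 9*n**2 + 26*n + 24)) and s_(0) = 0, so S(n) = (n**3 + 9*n**2 + 26*n + 18)/(2*(n**3 + 9*n**2 + 26*n + 24)).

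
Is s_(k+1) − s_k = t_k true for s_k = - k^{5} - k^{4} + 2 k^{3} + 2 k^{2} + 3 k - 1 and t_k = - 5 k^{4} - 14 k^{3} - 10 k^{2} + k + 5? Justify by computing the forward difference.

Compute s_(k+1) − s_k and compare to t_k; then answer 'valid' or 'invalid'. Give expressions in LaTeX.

Valid: the claim telescopes to t_k.

s_(k+1) = -k**5 - 6*k**4 - 12*k**3 - 8*k**2 + 4*k + 4
s_(k+1) − s_k = -5*k**4 - 14*k**3 - 10*k**2 + k + 5
(s_(k+1) − s_k) − t_k = 0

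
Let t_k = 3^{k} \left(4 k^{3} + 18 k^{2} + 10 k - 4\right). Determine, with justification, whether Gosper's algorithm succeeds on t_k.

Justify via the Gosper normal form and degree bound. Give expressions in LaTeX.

r(k) = 3*(2*k**3 + 15*k**2 + 29*k + 14)/(2*k**3 + 9*k**2 + 5*k - 2) after simplifying.
So A=3 and B=1, with C=k**3 + 9*k**2/2 + 5*k/2 - 1.
Set up (3)·f(k+1) − (1)·f(k) − (k**3 + 9*k**2/2 + 5*k/2 - 1) = 0.
deg f ≤ 3 (via 0,0,3).
Solving with deg f ≤ 3: f(k) = (2*k**3 - 4*k + 1)/4.
So s_k = (B(k−1)f/C)·t_k = ((2*k**3 - 4*k + 1)/(2*(k + 1)*(2*k**2 + 7*k - 2)))·t_k = 3**k*(2*k**3 - 4*k + 1).
Check: Δs_k = 2*3**k*(-k**3 - 4*k + 3*(k + 1)**3 - 5). ✓

Yes. s_k = 3^{k} \left(2 k^{3} - 4 k + 1\right).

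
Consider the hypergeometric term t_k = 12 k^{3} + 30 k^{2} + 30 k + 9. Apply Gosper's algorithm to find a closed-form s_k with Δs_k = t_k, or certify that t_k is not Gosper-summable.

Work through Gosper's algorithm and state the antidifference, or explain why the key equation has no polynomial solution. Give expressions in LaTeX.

s_k = k \left(3 k^{3} + 4 k^{2} + 3 k - 1\right)

r(k) = (4*k**3 + 22*k**2 + 42*k + 27)/(4*k**3 + 10*k**2 + 10*k + 3) after simplifying.
Normal form (A,B,C) = (1, 1, k**3 + 5*k**2/2 + 5*k/2 + 3/4).
Need (1)·f(k+1) − (1)·f(k) = k**3 + 5*k**2/2 + 5*k/2 + 3/4.
Bound: deg f ≤ 4.
Solve for f: f(k) = k*(3*k**3 + 4*k**2 + 3*k - 1)/12 (degree 4 ≤ 4).
Certificate R = B(k−1)f/C = k*(3*k**3 + 4*k**2 + 3*k - 1)/(3*(2*k + 1)*(2*k**2 + 4*k + 3)) gives s_k = k*(3*k**3 + 4*k**2 + 3*k - 1).
Check: Δs_k = 12*k**3 + 30*k**2 + 30*k + 9. ✓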